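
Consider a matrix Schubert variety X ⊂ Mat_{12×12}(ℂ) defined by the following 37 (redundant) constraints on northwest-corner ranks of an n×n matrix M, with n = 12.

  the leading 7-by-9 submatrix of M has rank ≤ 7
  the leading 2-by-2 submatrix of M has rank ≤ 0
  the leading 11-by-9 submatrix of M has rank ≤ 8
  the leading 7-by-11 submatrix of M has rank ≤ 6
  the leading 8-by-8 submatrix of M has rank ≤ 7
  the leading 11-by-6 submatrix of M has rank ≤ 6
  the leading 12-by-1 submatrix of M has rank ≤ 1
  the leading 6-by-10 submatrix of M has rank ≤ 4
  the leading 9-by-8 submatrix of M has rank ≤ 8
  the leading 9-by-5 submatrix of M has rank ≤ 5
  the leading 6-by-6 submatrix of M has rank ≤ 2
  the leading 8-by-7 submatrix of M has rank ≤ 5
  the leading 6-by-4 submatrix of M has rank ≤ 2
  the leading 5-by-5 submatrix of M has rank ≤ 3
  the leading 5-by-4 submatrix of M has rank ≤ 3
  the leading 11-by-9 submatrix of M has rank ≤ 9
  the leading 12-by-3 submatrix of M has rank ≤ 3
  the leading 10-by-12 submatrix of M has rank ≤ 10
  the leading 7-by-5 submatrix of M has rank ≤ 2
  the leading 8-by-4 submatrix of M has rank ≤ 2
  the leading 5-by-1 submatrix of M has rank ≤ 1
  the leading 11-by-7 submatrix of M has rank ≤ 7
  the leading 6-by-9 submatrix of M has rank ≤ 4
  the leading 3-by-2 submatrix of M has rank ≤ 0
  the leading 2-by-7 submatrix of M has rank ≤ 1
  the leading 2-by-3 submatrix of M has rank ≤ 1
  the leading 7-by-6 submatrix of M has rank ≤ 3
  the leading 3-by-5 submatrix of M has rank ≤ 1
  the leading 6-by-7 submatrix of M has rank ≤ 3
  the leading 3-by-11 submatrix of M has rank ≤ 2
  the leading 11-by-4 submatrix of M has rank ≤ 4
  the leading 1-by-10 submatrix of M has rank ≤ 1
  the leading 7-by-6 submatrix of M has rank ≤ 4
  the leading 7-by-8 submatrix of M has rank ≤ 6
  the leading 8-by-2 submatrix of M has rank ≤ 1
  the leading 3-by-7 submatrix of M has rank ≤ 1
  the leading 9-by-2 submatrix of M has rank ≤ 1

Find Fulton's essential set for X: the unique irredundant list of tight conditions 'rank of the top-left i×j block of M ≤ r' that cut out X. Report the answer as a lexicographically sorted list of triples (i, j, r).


The tightest implied rank at each (i,j), from the 37 conditions:

  R[1]: 0, 0, 1, 1, 1, 1, 1, 1, 1, 1, 1, 1
  R[2]: 0, 0, 1, 1, 1, 1, 1, 2, 2, 2, 2, 2
  R[3]: 0, 0, 1, 1, 1, 1, 1, 2, 2, 2, 2, 3
  R[4]: 1, 1, 2, 2, 2, 2, 2, 3, 3, 3, 3, 4
  R[5]: 1, 1, 2, 2, 2, 2, 3, 4, 4, 4, 4, 5
  R[6]: 1, 1, 2, 2, 2, 2, 3, 4, 4, 4, 5, 6
  R[7]: 1, 1, 2, 2, 2, 3, 4, 5, 5, 5, 6, 7
  R[8]: 1, 1, 2, 2, 3, 4, 5, 6, 6, 6, 7, 8
  R[9]: 1, 1, 2, 3, 4, 5, 6, 7, 7, 7, 8, 9
  R[10]: 1, 2, 3, 4, 5, 6, 7, 8, 8, 8, 9, 10
  R[11]: 1, 2, 3, 4, 5, 6, 7, 8, 8, 9, 10, 11
  R[12]: 1, 2, 3, 4, 5, 6, 7, 8, 9, 10, 11, 12

so w = (3, 8, 12, 1, 7, 11, 6, 5, 4, 2, 10, 9).

Rothe diagram D(w) (34 cells), 9 SE-corners (essential conditions):

[(3, 2, 0), (3, 7, 1), (3, 11, 2), (6, 6, 2), (6, 10, 4), (7, 5, 2), (8, 4, 2), (9, 2, 1), (11, 9, 8)]


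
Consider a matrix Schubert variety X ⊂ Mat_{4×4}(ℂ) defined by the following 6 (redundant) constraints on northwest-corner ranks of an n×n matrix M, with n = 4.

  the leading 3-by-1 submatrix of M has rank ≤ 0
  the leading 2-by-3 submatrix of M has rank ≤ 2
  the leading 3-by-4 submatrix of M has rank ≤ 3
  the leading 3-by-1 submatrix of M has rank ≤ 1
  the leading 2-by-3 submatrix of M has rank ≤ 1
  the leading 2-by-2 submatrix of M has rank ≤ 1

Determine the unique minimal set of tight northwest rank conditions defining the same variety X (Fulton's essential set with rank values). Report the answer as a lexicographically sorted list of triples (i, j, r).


Propagating the 6 rank bounds to every northwest block:

  i=1: 0  1  1  1
  i=2: 0  1  1  2
  i=3: 0  1  2  3
  i=4: 1  2  3  4

the unique w with this rank table is (2, 4, 3, 1).

|D(w)|=4, |Ess(w)|=2:

[(2, 3, 1), (3, 1, 0)]


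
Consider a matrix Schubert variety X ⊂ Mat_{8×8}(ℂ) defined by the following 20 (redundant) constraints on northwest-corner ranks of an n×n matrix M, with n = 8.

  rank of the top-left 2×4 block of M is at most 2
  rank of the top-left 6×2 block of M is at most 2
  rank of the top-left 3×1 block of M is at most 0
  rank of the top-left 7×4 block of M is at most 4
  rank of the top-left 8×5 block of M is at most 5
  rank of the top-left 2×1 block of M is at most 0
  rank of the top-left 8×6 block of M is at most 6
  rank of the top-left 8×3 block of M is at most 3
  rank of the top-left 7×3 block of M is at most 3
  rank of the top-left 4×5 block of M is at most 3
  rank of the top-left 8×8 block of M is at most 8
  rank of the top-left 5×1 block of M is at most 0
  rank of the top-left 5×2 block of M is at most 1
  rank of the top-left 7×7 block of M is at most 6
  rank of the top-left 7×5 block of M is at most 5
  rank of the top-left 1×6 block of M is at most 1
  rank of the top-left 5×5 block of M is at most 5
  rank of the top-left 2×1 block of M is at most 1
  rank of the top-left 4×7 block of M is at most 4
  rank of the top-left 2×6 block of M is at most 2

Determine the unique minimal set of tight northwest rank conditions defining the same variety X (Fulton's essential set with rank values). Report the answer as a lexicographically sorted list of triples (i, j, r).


Recovering R(i,j) via the rank-extension bound from the 20 conditions:

  0 | 1 | 1 | 1 | 1 | 1 | 1 | 1
  0 | 1 | 2 | 2 | 2 | 2 | 2 | 2
  0 | 1 | 2 | 3 | 3 | 3 | 3 | 3
  0 | 1 | 2 | 3 | 3 | 4 | 4 | 4
  0 | 1 | 2 | 3 | 4 | 5 | 5 | 5
  1 | 2 | 3 | 4 | 5 | 6 | 6 | 6
  1 | 2 | 3 | 4 | 5 | 6 | 6 | 7
  1 | 2 | 3 | 4 | 5 | 6 | 7 | 8

second differences of R give the permutation w = (2, 3, 4, 6, 5, 1, 8, 7).

Fulton essential set (3 of the 7 Rothe cells):

[(4, 5, 3), (5, 1, 0), (7, 7, 6)]


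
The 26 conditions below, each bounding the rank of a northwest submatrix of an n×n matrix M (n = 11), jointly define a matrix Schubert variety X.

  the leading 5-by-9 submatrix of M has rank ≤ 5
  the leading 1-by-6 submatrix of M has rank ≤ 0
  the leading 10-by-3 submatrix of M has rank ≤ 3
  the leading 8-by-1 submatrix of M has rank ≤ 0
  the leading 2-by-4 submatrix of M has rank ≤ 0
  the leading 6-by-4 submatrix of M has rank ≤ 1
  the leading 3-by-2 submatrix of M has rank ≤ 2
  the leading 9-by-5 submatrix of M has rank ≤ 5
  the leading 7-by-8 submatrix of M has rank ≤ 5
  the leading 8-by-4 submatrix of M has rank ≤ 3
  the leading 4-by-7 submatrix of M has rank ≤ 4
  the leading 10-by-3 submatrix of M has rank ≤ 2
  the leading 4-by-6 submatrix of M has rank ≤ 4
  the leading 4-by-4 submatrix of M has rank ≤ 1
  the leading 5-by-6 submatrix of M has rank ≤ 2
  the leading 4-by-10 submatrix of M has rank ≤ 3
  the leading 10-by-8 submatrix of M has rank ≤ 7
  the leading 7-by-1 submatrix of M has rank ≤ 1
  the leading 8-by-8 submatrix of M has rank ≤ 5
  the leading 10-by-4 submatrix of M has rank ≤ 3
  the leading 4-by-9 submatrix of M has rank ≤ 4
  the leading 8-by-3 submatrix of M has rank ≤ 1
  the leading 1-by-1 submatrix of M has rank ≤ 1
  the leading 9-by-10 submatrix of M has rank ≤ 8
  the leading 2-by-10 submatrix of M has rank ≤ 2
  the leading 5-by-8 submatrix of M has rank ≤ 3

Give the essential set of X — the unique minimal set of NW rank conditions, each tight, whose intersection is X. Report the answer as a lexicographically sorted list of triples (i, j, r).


Computing R[i][j] = min implied NW-rank bound (n=11, 26 conditions):

  i=1: 0  0  0  0  0  0  1  1  1  1  1
  i=2: 0  0  0  0  1  1  2  2  2  2  2
  i=3: 0  1  1  1  2  2  3  3  3  3  3
  i=4: 0  1  1  1  2  2  3  3  3  3  4
  i=5: 0  1  1  1  2  2  3  3  4  4  5
  i=6: 0  1  1  1  2  3  4  4  5  5  6
  i=7: 0  1  1  2  3  4  5  5  6  6  7
  i=8: 0  1  1  2  3  4  5  5  6  7  8
  i=9: 1  2  2  3  4  5  6  6  7  8  9
  i=10: 1  2  2  3  4  5  6  7  8  9  10
  i=11: 1  2  3  4  5  6  7  8  9  10  11

giving w = (7, 5, 2, 11, 9, 6, 4, 10, 1, 8, 3) via Δ²R.

Rothe diagram D(w) (32 cells), 10 SE-corners (essential conditions):

[(1, 6, 0), (2, 4, 0), (4, 10, 3), (5, 6, 2), (5, 8, 3), (6, 4, 1), (8, 1, 0), (8, 3, 1), (8, 8, 5), (10, 3, 2)]


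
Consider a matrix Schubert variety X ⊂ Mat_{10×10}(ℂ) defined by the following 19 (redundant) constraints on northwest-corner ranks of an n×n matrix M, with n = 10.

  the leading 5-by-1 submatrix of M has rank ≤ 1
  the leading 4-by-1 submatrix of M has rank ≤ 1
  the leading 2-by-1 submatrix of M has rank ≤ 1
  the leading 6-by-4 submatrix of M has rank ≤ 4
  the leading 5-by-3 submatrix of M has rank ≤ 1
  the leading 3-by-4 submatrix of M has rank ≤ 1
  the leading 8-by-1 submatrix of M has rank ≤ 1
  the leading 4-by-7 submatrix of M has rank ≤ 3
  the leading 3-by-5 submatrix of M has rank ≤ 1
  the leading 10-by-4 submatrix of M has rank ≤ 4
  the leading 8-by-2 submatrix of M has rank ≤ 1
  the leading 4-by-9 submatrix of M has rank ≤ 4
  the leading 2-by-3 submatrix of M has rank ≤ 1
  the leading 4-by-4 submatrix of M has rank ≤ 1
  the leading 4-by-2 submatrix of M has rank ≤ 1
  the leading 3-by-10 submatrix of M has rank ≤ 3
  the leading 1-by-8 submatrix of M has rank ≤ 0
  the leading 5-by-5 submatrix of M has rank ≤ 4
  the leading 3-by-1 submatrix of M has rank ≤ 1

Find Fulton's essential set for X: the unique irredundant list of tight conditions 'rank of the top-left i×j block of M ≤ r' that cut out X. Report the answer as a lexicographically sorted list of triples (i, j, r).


Computing R[i][j] = min implied NW-rank bound (n=10, 19 conditions):

  i=1: 0 0 0 0 0 0 0 0 1 1
  i=2: 1 1 1 1 1 1 1 1 2 2
  i=3: 1 1 1 1 1 2 2 2 3 3
  i=4: 1 1 1 1 2 3 3 3 4 4
  i=5: 1 1 1 2 3 4 4 4 5 5
  i=6: 1 1 2 3 4 5 5 5 6 6
  i=7: 1 1 2 3 4 5 6 6 7 7
  i=8: 1 1 2 3 4 5 6 7 8 8
  i=9: 1 2 3 4 5 6 7 8 9 9
  i=10: 1 2 3 4 5 6 7 8 9 10

so w = (9, 1, 6, 5, 4, 3, 7, 8, 2, 10).

ℓ(w)=20; the 5 essential cells (i,j,r):

[(1, 8, 0), (3, 5, 1), (4, 4, 1), (5, 3, 1), (8, 2, 1)]


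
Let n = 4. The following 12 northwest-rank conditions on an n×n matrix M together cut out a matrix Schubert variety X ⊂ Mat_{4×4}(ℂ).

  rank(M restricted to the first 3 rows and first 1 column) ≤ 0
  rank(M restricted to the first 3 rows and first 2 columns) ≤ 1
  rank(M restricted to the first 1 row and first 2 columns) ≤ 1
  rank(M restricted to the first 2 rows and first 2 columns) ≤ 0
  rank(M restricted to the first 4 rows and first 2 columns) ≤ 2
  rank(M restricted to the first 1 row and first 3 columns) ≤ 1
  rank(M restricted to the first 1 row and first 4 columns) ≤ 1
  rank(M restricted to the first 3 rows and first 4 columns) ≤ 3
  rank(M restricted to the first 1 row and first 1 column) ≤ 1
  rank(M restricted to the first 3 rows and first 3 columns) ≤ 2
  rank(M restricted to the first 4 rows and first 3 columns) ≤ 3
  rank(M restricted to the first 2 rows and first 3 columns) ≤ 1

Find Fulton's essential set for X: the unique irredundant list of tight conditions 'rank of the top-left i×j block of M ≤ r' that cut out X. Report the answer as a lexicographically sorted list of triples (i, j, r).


Computing R[i][j] = min implied NW-rank bound (n=4, 12 conditions):

  R[1]: 0 | 0 | 1 | 1
  R[2]: 0 | 0 | 1 | 2
  R[3]: 0 | 1 | 2 | 3
  R[4]: 1 | 2 | 3 | 4

the unique w with this rank table is (3, 4, 2, 1).

Fulton essential set (2 of the 5 Rothe cells):

[(2, 2, 0), (3, 1, 0)]


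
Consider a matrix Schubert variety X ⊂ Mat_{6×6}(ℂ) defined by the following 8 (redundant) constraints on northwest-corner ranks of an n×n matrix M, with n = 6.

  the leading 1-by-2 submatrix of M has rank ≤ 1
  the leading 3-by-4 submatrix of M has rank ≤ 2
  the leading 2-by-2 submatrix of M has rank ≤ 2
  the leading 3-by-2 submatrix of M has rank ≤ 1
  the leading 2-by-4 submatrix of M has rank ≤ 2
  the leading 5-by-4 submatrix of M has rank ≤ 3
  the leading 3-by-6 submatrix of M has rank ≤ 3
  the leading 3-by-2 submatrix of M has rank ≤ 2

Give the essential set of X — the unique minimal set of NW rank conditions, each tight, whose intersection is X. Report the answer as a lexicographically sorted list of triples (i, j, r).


Reconstructing r_w from the 8 given conditions:

  R[1]: 1 1 1 1 1 1
  R[2]: 1 1 2 2 2 2
  R[3]: 1 1 2 2 3 3
  R[4]: 1 2 3 3 4 4
  R[5]: 1 2 3 3 4 5
  R[6]: 1 2 3 4 5 6

reading off 1-entries of Δ²R: w = (1, 3, 5, 2, 6, 4).

ℓ(w)=4; the 3 essential cells (i,j,r):

[(3, 2, 1), (3, 4, 2), (5, 4, 3)]


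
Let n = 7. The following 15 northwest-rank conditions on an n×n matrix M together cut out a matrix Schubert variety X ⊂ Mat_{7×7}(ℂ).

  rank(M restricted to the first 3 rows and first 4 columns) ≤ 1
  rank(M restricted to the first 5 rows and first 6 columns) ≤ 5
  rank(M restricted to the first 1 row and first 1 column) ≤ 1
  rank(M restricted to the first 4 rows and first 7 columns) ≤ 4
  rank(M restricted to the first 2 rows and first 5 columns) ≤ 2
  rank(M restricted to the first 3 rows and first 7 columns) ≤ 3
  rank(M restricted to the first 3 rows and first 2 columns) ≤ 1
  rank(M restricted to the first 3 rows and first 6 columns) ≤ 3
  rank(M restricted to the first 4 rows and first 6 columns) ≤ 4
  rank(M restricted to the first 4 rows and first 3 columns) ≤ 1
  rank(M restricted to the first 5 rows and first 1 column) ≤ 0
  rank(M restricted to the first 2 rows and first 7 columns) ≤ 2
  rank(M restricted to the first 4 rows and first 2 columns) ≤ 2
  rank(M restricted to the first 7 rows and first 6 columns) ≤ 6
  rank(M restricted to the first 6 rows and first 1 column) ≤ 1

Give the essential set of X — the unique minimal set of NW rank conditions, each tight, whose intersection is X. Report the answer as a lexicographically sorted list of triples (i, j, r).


The tightest implied rank at each (i,j), from the 15 conditions:

  0 1 1 1 1 1 1
  0 1 1 1 2 2 2
  0 1 1 1 2 3 3
  0 1 1 2 3 4 4
  0 1 2 3 4 5 5
  1 2 3 4 5 6 6
  1 2 3 4 5 6 7

the unique w with this rank table is (2, 5, 6, 4, 3, 1, 7).

|D(w)|=10, |Ess(w)|=3:

[(3, 4, 1), (4, 3, 1), (5, 1, 0)]


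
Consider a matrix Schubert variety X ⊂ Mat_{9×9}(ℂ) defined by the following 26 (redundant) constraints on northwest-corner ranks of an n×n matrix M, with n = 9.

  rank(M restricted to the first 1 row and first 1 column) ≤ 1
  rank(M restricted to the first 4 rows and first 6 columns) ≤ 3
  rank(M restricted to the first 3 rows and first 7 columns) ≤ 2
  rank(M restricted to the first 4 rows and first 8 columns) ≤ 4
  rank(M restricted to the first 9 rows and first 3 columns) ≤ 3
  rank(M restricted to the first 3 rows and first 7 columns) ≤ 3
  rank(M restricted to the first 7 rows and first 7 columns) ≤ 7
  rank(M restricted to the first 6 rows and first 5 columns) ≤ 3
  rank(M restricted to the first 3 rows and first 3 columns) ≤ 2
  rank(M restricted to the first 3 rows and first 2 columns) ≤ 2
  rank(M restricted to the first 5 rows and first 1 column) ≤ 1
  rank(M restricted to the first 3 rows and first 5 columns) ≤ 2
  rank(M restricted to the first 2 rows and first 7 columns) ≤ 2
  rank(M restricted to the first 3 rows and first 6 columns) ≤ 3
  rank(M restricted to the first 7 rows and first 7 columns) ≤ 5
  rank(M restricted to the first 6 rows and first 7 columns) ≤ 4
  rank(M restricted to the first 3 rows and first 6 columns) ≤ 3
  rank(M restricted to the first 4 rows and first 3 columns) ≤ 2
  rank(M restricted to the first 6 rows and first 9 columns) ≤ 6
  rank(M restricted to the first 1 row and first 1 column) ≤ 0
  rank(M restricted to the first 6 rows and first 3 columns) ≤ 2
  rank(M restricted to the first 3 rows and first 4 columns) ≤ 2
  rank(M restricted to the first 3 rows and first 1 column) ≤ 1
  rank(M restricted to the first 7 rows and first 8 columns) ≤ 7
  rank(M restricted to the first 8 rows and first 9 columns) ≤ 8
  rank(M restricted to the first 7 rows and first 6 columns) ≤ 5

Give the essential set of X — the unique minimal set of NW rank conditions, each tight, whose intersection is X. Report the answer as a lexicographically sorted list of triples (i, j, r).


Propagating the 26 rank bounds to every northwest block:

  0  1  1  1  1  1  1  1  1
  1  2  2  2  2  2  2  2  2
  1  2  2  2  2  2  2  3  3
  1  2  2  3  3  3  3  4  4
  1  2  2  3  3  4  4  5  5
  1  2  2  3  3  4  4  5  6
  1  2  3  4  4  5  5  6  7
  1  2  3  4  5  6  6  7  8
  1  2  3  4  5  6  7  8  9

giving w = (2, 1, 8, 4, 6, 9, 3, 5, 7) via Δ²R.

Rothe diagram D(w) (12 cells), 5 SE-corners (essential conditions):

[(1, 1, 0), (3, 7, 2), (6, 3, 2), (6, 5, 3), (6, 7, 4)]


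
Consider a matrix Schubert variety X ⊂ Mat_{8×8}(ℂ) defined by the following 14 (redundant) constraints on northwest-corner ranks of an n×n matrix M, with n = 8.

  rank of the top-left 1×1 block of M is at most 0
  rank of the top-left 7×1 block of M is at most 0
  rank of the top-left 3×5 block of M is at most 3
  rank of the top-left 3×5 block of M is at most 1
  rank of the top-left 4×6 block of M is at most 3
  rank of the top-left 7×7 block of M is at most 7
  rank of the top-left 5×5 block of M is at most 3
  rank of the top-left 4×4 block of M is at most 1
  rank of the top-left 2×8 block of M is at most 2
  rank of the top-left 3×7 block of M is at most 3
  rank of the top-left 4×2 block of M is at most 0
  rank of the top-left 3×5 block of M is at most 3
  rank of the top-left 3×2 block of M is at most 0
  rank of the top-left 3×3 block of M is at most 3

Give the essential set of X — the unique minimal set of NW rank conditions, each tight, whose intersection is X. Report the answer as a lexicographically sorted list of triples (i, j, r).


Propagating the 14 rank bounds to every northwest block:

  row 1: 0 | 0 | 1 | 1 | 1 | 1 | 1 | 1
  row 2: 0 | 0 | 1 | 1 | 1 | 2 | 2 | 2
  row 3: 0 | 0 | 1 | 1 | 1 | 2 | 3 | 3
  row 4: 0 | 0 | 1 | 1 | 2 | 3 | 4 | 4
  row 5: 0 | 1 | 2 | 2 | 3 | 4 | 5 | 5
  row 6: 0 | 1 | 2 | 3 | 4 | 5 | 6 | 6
  row 7: 0 | 1 | 2 | 3 | 4 | 5 | 6 | 7
  row 8: 1 | 2 | 3 | 4 | 5 | 6 | 7 | 8

reading off 1-entries of Δ²R: w = (3, 6, 7, 5, 2, 4, 8, 1).

|D(w)|=16, |Ess(w)|=4:

[(3, 5, 1), (4, 2, 0), (4, 4, 1), (7, 1, 0)]


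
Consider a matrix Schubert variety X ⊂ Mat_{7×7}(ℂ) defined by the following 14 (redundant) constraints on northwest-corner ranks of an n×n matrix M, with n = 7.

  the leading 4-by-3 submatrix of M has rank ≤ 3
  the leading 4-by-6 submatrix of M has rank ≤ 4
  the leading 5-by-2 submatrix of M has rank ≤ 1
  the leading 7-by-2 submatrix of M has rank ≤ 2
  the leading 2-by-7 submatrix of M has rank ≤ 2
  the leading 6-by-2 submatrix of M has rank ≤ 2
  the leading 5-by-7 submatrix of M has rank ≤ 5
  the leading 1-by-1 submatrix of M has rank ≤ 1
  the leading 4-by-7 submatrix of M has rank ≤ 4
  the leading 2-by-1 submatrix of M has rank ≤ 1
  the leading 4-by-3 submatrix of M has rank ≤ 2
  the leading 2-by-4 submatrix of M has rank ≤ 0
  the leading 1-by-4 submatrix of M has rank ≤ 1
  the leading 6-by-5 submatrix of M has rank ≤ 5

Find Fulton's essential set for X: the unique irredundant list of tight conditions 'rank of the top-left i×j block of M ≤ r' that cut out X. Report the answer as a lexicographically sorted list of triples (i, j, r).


Propagating the 14 rank bounds to every northwest block:

  row 1: 0 0 0 0 1 1 1
  row 2: 0 0 0 0 1 2 2
  row 3: 1 1 1 1 2 3 3
  row 4: 1 1 2 2 3 4 4
  row 5: 1 1 2 3 4 5 5
  row 6: 1 2 3 4 5 6 6
  row 7: 1 2 3 4 5 6 7

the unique w with this rank table is (5, 6, 1, 3, 4, 2, 7).

Fulton essential set (2 of the 10 Rothe cells):

[(2, 4, 0), (5, 2, 1)]


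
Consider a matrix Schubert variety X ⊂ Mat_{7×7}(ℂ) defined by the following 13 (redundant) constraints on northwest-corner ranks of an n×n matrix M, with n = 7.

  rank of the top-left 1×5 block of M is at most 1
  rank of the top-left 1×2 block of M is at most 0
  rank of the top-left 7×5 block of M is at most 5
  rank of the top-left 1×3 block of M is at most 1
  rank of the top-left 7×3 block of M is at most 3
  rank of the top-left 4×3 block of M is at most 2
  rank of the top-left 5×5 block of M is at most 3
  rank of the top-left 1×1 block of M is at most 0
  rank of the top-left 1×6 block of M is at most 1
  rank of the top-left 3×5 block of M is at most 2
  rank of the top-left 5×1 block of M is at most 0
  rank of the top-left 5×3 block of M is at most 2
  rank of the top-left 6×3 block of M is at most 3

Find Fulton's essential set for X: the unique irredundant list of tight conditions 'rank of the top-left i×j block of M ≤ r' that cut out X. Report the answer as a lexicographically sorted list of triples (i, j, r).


Computing R[i][j] = min implied NW-rank bound (n=7, 13 conditions):

  row 1: 0, 0, 1, 1, 1, 1, 1
  row 2: 0, 1, 2, 2, 2, 2, 2
  row 3: 0, 1, 2, 2, 2, 3, 3
  row 4: 0, 1, 2, 3, 3, 4, 4
  row 5: 0, 1, 2, 3, 3, 4, 5
  row 6: 1, 2, 3, 4, 4, 5, 6
  row 7: 1, 2, 3, 4, 5, 6, 7

reading off 1-entries of Δ²R: w = (3, 2, 6, 4, 7, 1, 5).

D(w) has 9 cells with 4 SE-corners; essential set:

[(1, 2, 0), (3, 5, 2), (5, 1, 0), (5, 5, 3)]


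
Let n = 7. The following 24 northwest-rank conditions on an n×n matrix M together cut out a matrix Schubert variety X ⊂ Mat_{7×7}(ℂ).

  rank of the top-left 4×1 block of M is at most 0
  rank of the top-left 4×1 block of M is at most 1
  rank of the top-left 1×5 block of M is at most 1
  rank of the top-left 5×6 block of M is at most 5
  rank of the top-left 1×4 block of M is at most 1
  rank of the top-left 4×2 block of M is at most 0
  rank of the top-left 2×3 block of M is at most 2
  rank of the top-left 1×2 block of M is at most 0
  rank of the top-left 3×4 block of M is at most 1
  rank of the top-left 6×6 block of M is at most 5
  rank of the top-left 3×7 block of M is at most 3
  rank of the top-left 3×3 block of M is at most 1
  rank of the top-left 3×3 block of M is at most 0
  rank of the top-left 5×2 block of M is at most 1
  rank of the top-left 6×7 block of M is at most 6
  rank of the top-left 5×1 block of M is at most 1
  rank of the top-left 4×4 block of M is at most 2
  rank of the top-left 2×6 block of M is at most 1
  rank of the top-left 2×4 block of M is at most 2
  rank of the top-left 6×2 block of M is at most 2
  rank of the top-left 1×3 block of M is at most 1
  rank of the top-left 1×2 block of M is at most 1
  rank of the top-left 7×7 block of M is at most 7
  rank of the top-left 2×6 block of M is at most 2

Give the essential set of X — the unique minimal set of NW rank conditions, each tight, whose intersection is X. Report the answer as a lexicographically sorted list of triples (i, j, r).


Reconstructing r_w from the 24 given conditions:

  0 0 0 1 1 1 1
  0 0 0 1 1 1 2
  0 0 0 1 2 2 3
  0 0 1 2 3 3 4
  1 1 2 3 4 4 5
  1 2 3 4 5 5 6
  1 2 3 4 5 6 7

hence w(1..7) = (4, 7, 5, 3, 1, 2, 6).

Rothe diagram D(w) (13 cells), 3 SE-corners (essential conditions):

[(2, 6, 1), (3, 3, 0), (4, 2, 0)]


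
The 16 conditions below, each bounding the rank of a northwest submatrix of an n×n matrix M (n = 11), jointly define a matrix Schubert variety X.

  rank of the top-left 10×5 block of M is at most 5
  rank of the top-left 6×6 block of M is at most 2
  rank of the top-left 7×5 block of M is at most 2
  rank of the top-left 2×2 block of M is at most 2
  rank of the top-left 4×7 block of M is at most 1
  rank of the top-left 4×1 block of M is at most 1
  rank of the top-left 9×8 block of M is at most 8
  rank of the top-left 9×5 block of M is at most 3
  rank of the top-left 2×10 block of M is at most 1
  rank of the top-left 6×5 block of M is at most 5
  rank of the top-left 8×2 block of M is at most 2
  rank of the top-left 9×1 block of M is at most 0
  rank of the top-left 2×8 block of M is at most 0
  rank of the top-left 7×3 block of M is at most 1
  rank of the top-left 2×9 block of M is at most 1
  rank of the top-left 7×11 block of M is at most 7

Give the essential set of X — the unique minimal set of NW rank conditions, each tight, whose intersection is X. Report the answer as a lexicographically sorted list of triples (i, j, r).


The tightest implied rank at each (i,j), from the 16 conditions:

  R[1]: 0  0  0  0  0  0  0  0  1  1  1
  R[2]: 0  0  0  0  0  0  0  0  1  1  2
  R[3]: 0  1  1  1  1  1  1  1  2  2  3
  R[4]: 0  1  1  1  1  1  1  2  3  3  4
  R[5]: 0  1  1  2  2  2  2  3  4  4  5
  R[6]: 0  1  1  2  2  2  3  4  5  5  6
  R[7]: 0  1  1  2  2  3  4  5  6  6  7
  R[8]: 0  1  2  3  3  4  5  6  7  7  8
  R[9]: 0  1  2  3  3  4  5  6  7  8  9
  R[10]: 1  2  3  4  4  5  6  7  8  9  10
  R[11]: 1  2  3  4  5  6  7  8  9  10  11

the unique w with this rank table is (9, 11, 2, 8, 4, 7, 6, 3, 10, 1, 5).

Rothe diagram D(w) (36 cells), 8 SE-corners (essential conditions):

[(2, 8, 0), (2, 10, 1), (4, 7, 1), (6, 6, 2), (7, 3, 1), (7, 5, 2), (9, 1, 0), (9, 5, 3)]


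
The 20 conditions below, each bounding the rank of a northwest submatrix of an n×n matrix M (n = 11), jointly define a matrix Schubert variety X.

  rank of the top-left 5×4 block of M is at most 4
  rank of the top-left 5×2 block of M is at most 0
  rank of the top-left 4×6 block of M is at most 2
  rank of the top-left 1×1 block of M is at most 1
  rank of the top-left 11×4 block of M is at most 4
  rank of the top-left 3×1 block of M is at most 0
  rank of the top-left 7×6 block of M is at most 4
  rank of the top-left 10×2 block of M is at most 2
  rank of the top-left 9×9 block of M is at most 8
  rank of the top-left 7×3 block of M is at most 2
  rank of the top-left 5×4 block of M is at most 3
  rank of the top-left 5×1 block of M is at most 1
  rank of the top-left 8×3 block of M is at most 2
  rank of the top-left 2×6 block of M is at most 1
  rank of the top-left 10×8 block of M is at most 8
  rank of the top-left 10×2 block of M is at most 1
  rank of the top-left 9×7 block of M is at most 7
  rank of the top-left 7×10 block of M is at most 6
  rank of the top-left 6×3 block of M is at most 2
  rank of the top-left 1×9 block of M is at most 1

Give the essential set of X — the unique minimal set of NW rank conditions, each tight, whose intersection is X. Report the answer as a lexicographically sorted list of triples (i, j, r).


Computing R[i][j] = min implied NW-rank bound (n=11, 20 conditions):

  R[1]: 0 | 0 | 1 | 1 | 1 | 1 | 1 | 1 | 1 | 1 | 1
  R[2]: 0 | 0 | 1 | 1 | 1 | 1 | 2 | 2 | 2 | 2 | 2
  R[3]: 0 | 0 | 1 | 2 | 2 | 2 | 3 | 3 | 3 | 3 | 3
  R[4]: 0 | 0 | 1 | 2 | 2 | 2 | 3 | 4 | 4 | 4 | 4
  R[5]: 0 | 0 | 1 | 2 | 3 | 3 | 4 | 5 | 5 | 5 | 5
  R[6]: 1 | 1 | 2 | 3 | 4 | 4 | 5 | 6 | 6 | 6 | 6
  R[7]: 1 | 1 | 2 | 3 | 4 | 4 | 5 | 6 | 6 | 6 | 7
  R[8]: 1 | 1 | 2 | 3 | 4 | 5 | 6 | 7 | 7 | 7 | 8
  R[9]: 1 | 1 | 2 | 3 | 4 | 5 | 6 | 7 | 8 | 8 | 9
  R[10]: 1 | 1 | 2 | 3 | 4 | 5 | 6 | 7 | 8 | 9 | 10
  R[11]: 1 | 2 | 3 | 4 | 5 | 6 | 7 | 8 | 9 | 10 | 11

reading off 1-entries of Δ²R: w = (3, 7, 4, 8, 5, 1, 11, 6, 9, 10, 2).

6 SE-corners of the 22-cell Rothe diagram give Ess(w):

[(2, 6, 1), (4, 6, 2), (5, 2, 0), (7, 6, 4), (7, 10, 6), (10, 2, 1)]


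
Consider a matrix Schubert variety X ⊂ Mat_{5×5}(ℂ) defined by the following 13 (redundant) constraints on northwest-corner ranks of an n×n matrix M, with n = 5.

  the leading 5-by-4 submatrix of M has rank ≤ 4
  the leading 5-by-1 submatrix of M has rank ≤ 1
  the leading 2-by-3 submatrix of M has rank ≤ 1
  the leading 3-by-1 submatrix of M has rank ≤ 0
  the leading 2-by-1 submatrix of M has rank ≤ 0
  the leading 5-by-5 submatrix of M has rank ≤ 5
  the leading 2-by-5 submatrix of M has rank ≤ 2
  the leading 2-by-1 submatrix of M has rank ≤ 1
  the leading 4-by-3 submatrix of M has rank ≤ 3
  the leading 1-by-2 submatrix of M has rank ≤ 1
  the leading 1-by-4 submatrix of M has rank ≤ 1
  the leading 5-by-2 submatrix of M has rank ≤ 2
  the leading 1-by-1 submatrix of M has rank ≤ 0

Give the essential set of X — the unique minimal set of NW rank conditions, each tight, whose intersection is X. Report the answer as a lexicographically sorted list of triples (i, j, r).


Rank table r_w(5×5) implied by the 13 constraints:

  i=1: 0 | 1 | 1 | 1 | 1
  i=2: 0 | 1 | 1 | 2 | 2
  i=3: 0 | 1 | 2 | 3 | 3
  i=4: 1 | 2 | 3 | 4 | 4
  i=5: 1 | 2 | 3 | 4 | 5

giving w = (2, 4, 3, 1, 5) via Δ²R.

Fulton essential set (2 of the 4 Rothe cells):

[(2, 3, 1), (3, 1, 0)]


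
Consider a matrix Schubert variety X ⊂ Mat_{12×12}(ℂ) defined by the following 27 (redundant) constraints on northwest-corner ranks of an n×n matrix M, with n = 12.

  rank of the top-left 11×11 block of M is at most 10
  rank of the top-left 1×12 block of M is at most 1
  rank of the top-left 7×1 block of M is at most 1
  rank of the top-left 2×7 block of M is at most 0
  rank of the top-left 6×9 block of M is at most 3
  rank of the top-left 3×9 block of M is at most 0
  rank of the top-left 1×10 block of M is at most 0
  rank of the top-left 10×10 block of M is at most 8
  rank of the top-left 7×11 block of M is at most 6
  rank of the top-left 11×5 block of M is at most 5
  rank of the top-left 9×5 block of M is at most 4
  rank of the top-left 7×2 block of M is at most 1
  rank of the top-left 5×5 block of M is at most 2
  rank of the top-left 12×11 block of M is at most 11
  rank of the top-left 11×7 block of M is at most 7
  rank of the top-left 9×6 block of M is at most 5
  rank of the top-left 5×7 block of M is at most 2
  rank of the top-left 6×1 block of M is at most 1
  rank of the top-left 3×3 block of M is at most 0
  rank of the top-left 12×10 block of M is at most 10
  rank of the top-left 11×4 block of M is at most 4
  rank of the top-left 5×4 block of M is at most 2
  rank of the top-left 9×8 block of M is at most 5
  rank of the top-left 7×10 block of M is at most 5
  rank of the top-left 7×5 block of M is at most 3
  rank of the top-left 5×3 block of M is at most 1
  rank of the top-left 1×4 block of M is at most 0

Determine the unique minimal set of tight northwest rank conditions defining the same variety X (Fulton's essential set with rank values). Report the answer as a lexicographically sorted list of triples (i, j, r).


Propagating the 27 rank bounds to every northwest block:

  0 | 0 | 0 | 0 | 0 | 0 | 0 | 0 | 0 | 0 | 1 | 1
  0 | 0 | 0 | 0 | 0 | 0 | 0 | 0 | 0 | 1 | 2 | 2
  0 | 0 | 0 | 0 | 0 | 0 | 0 | 0 | 0 | 1 | 2 | 3
  1 | 1 | 1 | 1 | 1 | 1 | 1 | 1 | 1 | 2 | 3 | 4
  1 | 1 | 1 | 2 | 2 | 2 | 2 | 2 | 2 | 3 | 4 | 5
  1 | 1 | 2 | 3 | 3 | 3 | 3 | 3 | 3 | 4 | 5 | 6
  1 | 1 | 2 | 3 | 3 | 4 | 4 | 4 | 4 | 5 | 6 | 7
  1 | 2 | 3 | 4 | 4 | 5 | 5 | 5 | 5 | 6 | 7 | 8
  1 | 2 | 3 | 4 | 4 | 5 | 5 | 5 | 6 | 7 | 8 | 9
  1 | 2 | 3 | 4 | 5 | 6 | 6 | 6 | 7 | 8 | 9 | 10
  1 | 2 | 3 | 4 | 5 | 6 | 7 | 7 | 8 | 9 | 10 | 11
  1 | 2 | 3 | 4 | 5 | 6 | 7 | 8 | 9 | 10 | 11 | 12

hence w(1..12) = (11, 10, 12, 1, 4, 3, 6, 2, 9, 5, 7, 8).

7 SE-corners of the 36-cell Rothe diagram give Ess(w):

[(1, 10, 0), (3, 9, 0), (5, 3, 1), (7, 2, 1), (7, 5, 3), (9, 5, 4), (9, 8, 5)]


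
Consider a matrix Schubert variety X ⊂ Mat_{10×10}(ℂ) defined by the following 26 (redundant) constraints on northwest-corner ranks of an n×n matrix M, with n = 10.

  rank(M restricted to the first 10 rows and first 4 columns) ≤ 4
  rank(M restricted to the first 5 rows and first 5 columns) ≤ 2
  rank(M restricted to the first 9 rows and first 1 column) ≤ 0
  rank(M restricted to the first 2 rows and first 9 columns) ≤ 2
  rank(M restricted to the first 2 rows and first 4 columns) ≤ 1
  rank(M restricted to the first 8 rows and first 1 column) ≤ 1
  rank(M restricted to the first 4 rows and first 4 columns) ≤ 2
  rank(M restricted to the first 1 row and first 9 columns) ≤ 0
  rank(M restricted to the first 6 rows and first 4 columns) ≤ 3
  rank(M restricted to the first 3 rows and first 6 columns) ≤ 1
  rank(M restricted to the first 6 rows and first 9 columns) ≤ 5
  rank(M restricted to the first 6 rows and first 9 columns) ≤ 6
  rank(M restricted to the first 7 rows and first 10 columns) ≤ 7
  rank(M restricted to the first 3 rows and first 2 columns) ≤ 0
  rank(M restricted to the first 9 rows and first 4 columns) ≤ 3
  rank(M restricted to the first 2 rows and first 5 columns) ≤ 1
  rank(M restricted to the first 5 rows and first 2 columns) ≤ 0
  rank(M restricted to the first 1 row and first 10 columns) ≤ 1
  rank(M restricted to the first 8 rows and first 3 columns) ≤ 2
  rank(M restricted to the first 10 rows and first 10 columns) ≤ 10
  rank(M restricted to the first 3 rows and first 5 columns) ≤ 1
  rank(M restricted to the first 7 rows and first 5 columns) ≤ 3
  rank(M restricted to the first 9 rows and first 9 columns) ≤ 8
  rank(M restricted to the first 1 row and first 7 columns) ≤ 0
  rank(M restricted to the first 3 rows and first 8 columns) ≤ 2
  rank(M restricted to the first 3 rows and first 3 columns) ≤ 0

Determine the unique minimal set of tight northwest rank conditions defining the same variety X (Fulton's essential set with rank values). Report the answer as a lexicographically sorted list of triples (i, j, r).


Reconstructing r_w from the 26 given conditions:

  i=1: 0 | 0 | 0 | 0 | 0 | 0 | 0 | 0 | 0 | 1
  i=2: 0 | 0 | 0 | 1 | 1 | 1 | 1 | 1 | 1 | 2
  i=3: 0 | 0 | 0 | 1 | 1 | 1 | 2 | 2 | 2 | 3
  i=4: 0 | 0 | 1 | 2 | 2 | 2 | 3 | 3 | 3 | 4
  i=5: 0 | 0 | 1 | 2 | 2 | 3 | 4 | 4 | 4 | 5
  i=6: 0 | 1 | 2 | 3 | 3 | 4 | 5 | 5 | 5 | 6
  i=7: 0 | 1 | 2 | 3 | 3 | 4 | 5 | 6 | 6 | 7
  i=8: 0 | 1 | 2 | 3 | 4 | 5 | 6 | 7 | 7 | 8
  i=9: 0 | 1 | 2 | 3 | 4 | 5 | 6 | 7 | 8 | 9
  i=10: 1 | 2 | 3 | 4 | 5 | 6 | 7 | 8 | 9 | 10

so w = (10, 4, 7, 3, 6, 2, 8, 5, 9, 1).

D(w) has 27 cells with 7 SE-corners; essential set:

[(1, 9, 0), (3, 3, 0), (3, 6, 1), (5, 2, 0), (5, 5, 2), (7, 5, 3), (9, 1, 0)]


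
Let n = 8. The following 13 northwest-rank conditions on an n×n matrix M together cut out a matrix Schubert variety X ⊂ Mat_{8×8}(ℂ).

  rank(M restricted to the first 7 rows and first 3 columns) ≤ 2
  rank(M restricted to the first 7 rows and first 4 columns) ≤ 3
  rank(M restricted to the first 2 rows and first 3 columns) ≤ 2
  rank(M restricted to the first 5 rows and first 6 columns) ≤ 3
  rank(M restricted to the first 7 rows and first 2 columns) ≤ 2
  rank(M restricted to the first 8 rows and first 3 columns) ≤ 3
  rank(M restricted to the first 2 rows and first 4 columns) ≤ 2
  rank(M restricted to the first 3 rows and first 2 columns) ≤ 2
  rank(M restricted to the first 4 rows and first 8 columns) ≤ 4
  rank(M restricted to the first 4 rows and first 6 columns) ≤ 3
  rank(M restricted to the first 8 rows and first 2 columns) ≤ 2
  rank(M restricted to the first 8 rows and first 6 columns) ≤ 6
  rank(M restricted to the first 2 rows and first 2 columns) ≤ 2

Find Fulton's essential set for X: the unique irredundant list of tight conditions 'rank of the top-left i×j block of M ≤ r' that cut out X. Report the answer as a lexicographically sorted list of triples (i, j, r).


The tightest implied rank at each (i,j), from the 13 conditions:

  i=1: 1 | 1 | 1 | 1 | 1 | 1 | 1 | 1
  i=2: 1 | 2 | 2 | 2 | 2 | 2 | 2 | 2
  i=3: 1 | 2 | 2 | 3 | 3 | 3 | 3 | 3
  i=4: 1 | 2 | 2 | 3 | 3 | 3 | 4 | 4
  i=5: 1 | 2 | 2 | 3 | 3 | 3 | 4 | 5
  i=6: 1 | 2 | 2 | 3 | 4 | 4 | 5 | 6
  i=7: 1 | 2 | 2 | 3 | 4 | 5 | 6 | 7
  i=8: 1 | 2 | 3 | 4 | 5 | 6 | 7 | 8

giving w = (1, 2, 4, 7, 8, 5, 6, 3) via Δ²R.

2 SE-corners of the 9-cell Rothe diagram give Ess(w):

[(5, 6, 3), (7, 3, 2)]


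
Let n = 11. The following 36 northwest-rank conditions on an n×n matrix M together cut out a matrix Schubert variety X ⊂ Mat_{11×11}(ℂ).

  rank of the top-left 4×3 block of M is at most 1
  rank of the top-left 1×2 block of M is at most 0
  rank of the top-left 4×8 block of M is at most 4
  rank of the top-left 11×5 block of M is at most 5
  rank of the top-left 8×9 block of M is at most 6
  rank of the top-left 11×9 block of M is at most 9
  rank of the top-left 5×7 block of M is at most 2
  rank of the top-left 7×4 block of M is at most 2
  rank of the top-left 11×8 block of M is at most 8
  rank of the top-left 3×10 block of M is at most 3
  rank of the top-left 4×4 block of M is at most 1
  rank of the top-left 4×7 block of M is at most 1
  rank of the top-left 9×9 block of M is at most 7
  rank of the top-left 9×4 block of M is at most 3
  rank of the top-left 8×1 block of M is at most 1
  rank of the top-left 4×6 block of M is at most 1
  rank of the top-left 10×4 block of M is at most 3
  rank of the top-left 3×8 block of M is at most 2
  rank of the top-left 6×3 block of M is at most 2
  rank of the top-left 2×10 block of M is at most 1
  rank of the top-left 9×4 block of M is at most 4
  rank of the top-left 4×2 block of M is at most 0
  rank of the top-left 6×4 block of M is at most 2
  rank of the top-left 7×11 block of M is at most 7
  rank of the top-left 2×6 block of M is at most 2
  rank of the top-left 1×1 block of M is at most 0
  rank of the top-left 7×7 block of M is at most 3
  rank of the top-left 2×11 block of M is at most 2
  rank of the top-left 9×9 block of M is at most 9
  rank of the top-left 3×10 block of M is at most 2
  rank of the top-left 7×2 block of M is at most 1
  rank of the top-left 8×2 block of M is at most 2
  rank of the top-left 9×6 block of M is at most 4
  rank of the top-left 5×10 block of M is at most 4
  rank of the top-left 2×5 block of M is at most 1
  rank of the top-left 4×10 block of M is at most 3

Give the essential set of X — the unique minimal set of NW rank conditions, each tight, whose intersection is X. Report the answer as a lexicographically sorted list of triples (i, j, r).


The tightest implied rank at each (i,j), from the 36 conditions:

  row 1: 0, 0, 1, 1, 1, 1, 1, 1, 1, 1, 1
  row 2: 0, 0, 1, 1, 1, 1, 1, 1, 1, 1, 2
  row 3: 0, 0, 1, 1, 1, 1, 1, 2, 2, 2, 3
  row 4: 0, 0, 1, 1, 1, 1, 1, 2, 3, 3, 4
  row 5: 1, 1, 2, 2, 2, 2, 2, 3, 4, 4, 5
  row 6: 1, 1, 2, 2, 3, 3, 3, 4, 5, 5, 6
  row 7: 1, 1, 2, 2, 3, 3, 3, 4, 5, 6, 7
  row 8: 1, 2, 3, 3, 4, 4, 4, 5, 6, 7, 8
  row 9: 1, 2, 3, 3, 4, 4, 5, 6, 7, 8, 9
  row 10: 1, 2, 3, 3, 4, 5, 6, 7, 8, 9, 10
  row 11: 1, 2, 3, 4, 5, 6, 7, 8, 9, 10, 11

reading off 1-entries of Δ²R: w = (3, 11, 8, 9, 1, 5, 10, 2, 7, 6, 4).

Fulton essential set (8 of the 32 Rothe cells):

[(2, 10, 1), (4, 2, 0), (4, 7, 1), (7, 2, 1), (7, 4, 2), (7, 7, 3), (9, 6, 4), (10, 4, 3)]


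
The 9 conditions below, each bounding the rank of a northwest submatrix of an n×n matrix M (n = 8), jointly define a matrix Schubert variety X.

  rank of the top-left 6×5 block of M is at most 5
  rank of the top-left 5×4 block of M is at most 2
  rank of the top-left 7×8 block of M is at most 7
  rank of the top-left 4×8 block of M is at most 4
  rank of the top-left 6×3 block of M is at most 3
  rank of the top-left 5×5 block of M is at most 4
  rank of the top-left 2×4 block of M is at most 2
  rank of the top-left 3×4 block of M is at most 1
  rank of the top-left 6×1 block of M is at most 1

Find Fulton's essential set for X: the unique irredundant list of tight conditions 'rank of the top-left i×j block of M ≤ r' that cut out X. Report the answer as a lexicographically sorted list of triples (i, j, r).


Computing R[i][j] = min implied NW-rank bound (n=8, 9 conditions):

  row 1: 1, 1, 1, 1, 1, 1, 1, 1
  row 2: 1, 1, 1, 1, 2, 2, 2, 2
  row 3: 1, 1, 1, 1, 2, 3, 3, 3
  row 4: 1, 2, 2, 2, 3, 4, 4, 4
  row 5: 1, 2, 2, 2, 3, 4, 5, 5
  row 6: 1, 2, 3, 3, 4, 5, 6, 6
  row 7: 1, 2, 3, 4, 5, 6, 7, 7
  row 8: 1, 2, 3, 4, 5, 6, 7, 8

hence w(1..8) = (1, 5, 6, 2, 7, 3, 4, 8).

2 SE-corners of the 8-cell Rothe diagram give Ess(w):

[(3, 4, 1), (5, 4, 2)]


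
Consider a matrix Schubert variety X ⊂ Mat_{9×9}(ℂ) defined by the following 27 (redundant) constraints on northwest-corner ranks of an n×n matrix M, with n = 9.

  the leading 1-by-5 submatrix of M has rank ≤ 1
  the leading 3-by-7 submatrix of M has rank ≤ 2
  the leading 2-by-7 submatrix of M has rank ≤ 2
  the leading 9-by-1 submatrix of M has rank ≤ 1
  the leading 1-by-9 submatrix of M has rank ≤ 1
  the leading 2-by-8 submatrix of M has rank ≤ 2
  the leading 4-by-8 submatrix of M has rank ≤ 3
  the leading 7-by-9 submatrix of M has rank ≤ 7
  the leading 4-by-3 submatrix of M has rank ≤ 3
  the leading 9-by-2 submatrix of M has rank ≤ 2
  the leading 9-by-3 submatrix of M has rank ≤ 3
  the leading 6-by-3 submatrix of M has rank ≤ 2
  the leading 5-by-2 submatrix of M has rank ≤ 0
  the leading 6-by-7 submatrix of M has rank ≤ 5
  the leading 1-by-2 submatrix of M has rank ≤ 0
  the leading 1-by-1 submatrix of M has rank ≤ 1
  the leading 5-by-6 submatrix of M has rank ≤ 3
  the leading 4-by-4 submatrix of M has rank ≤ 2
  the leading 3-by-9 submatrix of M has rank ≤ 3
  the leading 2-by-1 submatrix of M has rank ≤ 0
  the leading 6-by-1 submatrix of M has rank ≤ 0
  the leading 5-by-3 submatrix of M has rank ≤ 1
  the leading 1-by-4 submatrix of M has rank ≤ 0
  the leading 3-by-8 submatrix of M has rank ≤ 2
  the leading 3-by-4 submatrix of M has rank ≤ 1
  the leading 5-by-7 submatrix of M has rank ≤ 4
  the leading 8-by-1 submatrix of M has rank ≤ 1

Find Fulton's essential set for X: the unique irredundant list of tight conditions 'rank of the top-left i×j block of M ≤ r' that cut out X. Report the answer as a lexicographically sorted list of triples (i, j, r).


Propagating the 27 rank bounds to every northwest block:

  0, 0, 0, 0, 1, 1, 1, 1, 1
  0, 0, 1, 1, 2, 2, 2, 2, 2
  0, 0, 1, 1, 2, 2, 2, 2, 3
  0, 0, 1, 2, 3, 3, 3, 3, 4
  0, 0, 1, 2, 3, 3, 4, 4, 5
  0, 1, 2, 3, 4, 4, 5, 5, 6
  1, 2, 3, 4, 5, 5, 6, 6, 7
  1, 2, 3, 4, 5, 6, 7, 7, 8
  1, 2, 3, 4, 5, 6, 7, 8, 9

hence w(1..9) = (5, 3, 9, 4, 7, 2, 1, 6, 8).

6 SE-corners of the 18-cell Rothe diagram give Ess(w):

[(1, 4, 0), (3, 4, 1), (3, 8, 2), (5, 2, 0), (5, 6, 3), (6, 1, 0)]
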